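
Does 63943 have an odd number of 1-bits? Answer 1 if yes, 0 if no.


0b1111100111000111 has 11 ones => parity 1

1


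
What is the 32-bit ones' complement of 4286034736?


4286034736 ^ 4294967295 = 8932559

8932559


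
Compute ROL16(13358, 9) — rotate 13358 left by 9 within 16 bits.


Rotate 0b11010000101110 left by 9 (16-bit) = 0b101110001101000 = 23656

23656


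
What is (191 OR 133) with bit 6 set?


Step 1: 191 | 133 = 191
Step 2: 191 | (1 << 6) = 191 | 64 = 255

255


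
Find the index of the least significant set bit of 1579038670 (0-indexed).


0b1011110000111100011011111001110. Lowest set bit at position 1

1


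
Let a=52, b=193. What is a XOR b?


52 ^ 193 = 245

245


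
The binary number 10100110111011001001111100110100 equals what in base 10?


10100110111011001001111100110100 in decimal = 2800525108

2800525108


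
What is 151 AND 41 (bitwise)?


0b10010111 & 0b101001 = 0b1 = 1

1


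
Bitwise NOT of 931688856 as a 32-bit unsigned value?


~0b110111100010000111000110011000 = 0b11001000011101111000111001100111 = 3363278439 (32-bit unsigned)

3363278439


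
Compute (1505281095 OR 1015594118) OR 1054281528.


Step 1: 1505281095 | 1015594118 = 2109275335
Step 2: 2109275335 | 1054281528 = 2147483647

2147483647


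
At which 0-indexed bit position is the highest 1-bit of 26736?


0b110100001110000. Highest set bit at position 14

14


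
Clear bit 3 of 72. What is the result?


72 & ~(1 << 3) = 64

64


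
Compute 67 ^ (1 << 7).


67 ^ (1 << 7) = 67 ^ 128 = 195

195


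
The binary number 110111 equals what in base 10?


110111 in decimal = 55

55


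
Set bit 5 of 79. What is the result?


79 | (1 << 5) = 79 | 32 = 111

111


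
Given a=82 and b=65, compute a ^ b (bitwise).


82 ^ 65 = 19

19


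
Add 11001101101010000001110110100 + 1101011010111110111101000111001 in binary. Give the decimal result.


11001101101010000001110110100 + 1101011010111110111101000111001 = 10000101000101000111110111101101 = 2232712685

2232712685


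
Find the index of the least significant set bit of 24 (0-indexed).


0b11000. Lowest set bit at position 3

3


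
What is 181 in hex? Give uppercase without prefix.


181 = B5 hex

B5


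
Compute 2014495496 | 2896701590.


0b1111000000100101100001100001000 | 0b10101100101010000010100010010110 = 0b11111100101110101110101110011110 = 4240108446

4240108446


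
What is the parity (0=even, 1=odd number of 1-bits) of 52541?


0b1100110100111101 has 10 ones => parity 0

0


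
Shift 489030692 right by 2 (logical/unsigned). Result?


0b11101001001100000010000100100 >> 2 = 0b111010010011000000100001001 = 122257673

122257673


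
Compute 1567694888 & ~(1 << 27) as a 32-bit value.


1567694888 & ~(1 << 27) = 1433477160

1433477160


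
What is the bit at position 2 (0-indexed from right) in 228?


0b11100100, position 2 = 1

1


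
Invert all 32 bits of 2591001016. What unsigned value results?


2591001016 ^ 4294967295 = 1703966279

1703966279


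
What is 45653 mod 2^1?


45653 & 1 = 1

1


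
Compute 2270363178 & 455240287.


0b10000111010100101111111000101010 & 0b11011001000100110101001011111 = 0b11000000100110101000001010 = 50489866

50489866


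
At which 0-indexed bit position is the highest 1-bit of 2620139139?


0b10011100001011000010011010000011. Highest set bit at position 31

31


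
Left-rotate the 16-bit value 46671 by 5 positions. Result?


Rotate 0b1011011001001111 left by 5 (16-bit) = 0b1100100111110110 = 51702

51702


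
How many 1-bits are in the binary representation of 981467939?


0b111010100000000000001100100011 has 10 set bits

10


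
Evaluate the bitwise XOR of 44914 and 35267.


0b1010111101110010 ^ 0b1000100111000011 = 0b10011010110001 = 9905

9905


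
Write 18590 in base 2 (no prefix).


18590 = 100100010011110 in binary

100100010011110


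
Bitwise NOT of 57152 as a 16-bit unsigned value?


~0b1101111101000000 = 0b10000010111111 = 8383 (16-bit unsigned)

8383


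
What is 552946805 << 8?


0b100000111101010100110001110101 << 8 = 0b10000011110101010011000111010100000000 = 141554382080

141554382080


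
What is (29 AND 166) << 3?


Step 1: 29 & 166 = 4
Step 2: 4 << 3 = 32

32


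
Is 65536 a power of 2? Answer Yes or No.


0b10000000000000000. Only one bit set => Yes

Yes


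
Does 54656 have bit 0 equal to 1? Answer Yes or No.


0b1101010110000000, bit 0 = 0. No

No


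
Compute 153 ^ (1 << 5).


153 ^ (1 << 5) = 153 ^ 32 = 185

185


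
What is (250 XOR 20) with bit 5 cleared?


Step 1: 250 ^ 20 = 238
Step 2: 238 & ~(1 << 5) = 206

206


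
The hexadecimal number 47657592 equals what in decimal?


47657592 hex = 1197831570 decimal

1197831570


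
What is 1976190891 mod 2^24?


1976190891 & 16777215 = 13256619

13256619


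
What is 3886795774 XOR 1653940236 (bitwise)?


0b11100111101010111100101111111110 ^ 0b1100010100101010010000000001100 = 0b10000101001111101110101111110010 = 2235493362

2235493362


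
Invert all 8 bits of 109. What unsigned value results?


109 ^ 255 = 146

146


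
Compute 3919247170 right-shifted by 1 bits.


0b11101001100110101111011101000010 >> 1 = 0b1110100110011010111101110100001 = 1959623585

1959623585


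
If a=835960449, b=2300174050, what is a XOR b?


835960449 ^ 2300174050 = 3100270691

3100270691


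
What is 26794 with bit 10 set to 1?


26794 | (1 << 10) = 26794 | 1024 = 27818

27818


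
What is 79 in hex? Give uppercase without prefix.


79 = 4F hex

4F


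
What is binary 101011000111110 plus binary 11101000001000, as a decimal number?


101011000111110 + 11101000001000 = 1001000001000110 = 36934

36934


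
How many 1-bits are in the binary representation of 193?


0b11000001 has 3 set bits

3


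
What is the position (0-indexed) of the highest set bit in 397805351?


0b10111101101100000011100100111. Highest set bit at position 28

28


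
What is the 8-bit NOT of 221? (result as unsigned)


~0b11011101 = 0b100010 = 34 (8-bit unsigned)

34


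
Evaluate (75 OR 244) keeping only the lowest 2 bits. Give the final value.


Step 1: 75 | 244 = 255
Step 2: 255 & 3 = 3

3


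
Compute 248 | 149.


0b11111000 | 0b10010101 = 0b11111101 = 253

253


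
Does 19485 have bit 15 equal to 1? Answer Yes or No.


0b100110000011101, bit 15 = 0. No

No


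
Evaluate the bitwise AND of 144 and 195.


0b10010000 & 0b11000011 = 0b10000000 = 128

128


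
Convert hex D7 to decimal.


D7 hex = 215 decimal

215


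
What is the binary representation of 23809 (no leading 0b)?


23809 = 101110100000001 in binary

101110100000001


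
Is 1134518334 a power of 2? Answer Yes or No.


0b1000011100111110110000000111110. Multiple bits set => No

No


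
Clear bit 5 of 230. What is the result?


230 & ~(1 << 5) = 198

198


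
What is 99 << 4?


0b1100011 << 4 = 0b11000110000 = 1584

1584


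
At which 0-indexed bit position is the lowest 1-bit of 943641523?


0b111000001111101101001110110011. Lowest set bit at position 0

0


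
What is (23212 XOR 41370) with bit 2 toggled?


Step 1: 23212 ^ 41370 = 64310
Step 2: 64310 ^ (1 << 2) = 64310 ^ 4 = 64306

64306


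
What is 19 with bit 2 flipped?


19 ^ (1 << 2) = 19 ^ 4 = 23

23


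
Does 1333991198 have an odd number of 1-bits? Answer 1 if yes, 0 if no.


0b1001111100000110001011100011110 has 16 ones => parity 0

0


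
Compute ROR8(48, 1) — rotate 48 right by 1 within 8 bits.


Rotate 0b110000 right by 1 (8-bit) = 0b11000 = 24

24


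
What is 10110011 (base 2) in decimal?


10110011 in decimal = 179

179


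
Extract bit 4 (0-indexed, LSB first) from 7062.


0b1101110010110, position 4 = 1

1


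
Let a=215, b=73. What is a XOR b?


215 ^ 73 = 158

158


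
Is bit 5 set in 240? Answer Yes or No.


0b11110000, bit 5 = 1. Yes

Yes


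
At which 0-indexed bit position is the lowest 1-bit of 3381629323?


0b11001001100011111001000110001011. Lowest set bit at position 0

0


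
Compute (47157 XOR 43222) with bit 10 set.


Step 1: 47157 ^ 43222 = 4323
Step 2: 4323 | (1 << 10) = 4323 | 1024 = 5347

5347


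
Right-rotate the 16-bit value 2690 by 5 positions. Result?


Rotate 0b101010000010 right by 5 (16-bit) = 0b1000001010100 = 4180

4180


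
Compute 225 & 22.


0b11100001 & 0b10110 = 0b0 = 0

0


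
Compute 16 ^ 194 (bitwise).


0b10000 ^ 0b11000010 = 0b11010010 = 210

210


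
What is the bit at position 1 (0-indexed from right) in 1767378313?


0b1101001010110000000110110001001, position 1 = 0

0


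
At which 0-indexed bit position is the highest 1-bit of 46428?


0b1011010101011100. Highest set bit at position 15

15


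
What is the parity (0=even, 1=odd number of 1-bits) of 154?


0b10011010 has 4 ones => parity 0

0


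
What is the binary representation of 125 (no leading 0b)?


125 = 1111101 in binary

1111101


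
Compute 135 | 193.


0b10000111 | 0b11000001 = 0b11000111 = 199

199


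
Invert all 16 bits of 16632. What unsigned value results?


16632 ^ 65535 = 48903

48903


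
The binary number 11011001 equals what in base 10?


11011001 in decimal = 217

217


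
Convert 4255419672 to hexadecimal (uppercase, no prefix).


4255419672 = FDA48D18 hex

FDA48D18


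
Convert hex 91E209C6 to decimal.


91E209C6 hex = 2447509958 decimal

2447509958


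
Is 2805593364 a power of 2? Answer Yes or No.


0b10100111001110011111010100010100. Multiple bits set => No

No


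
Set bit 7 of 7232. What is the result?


7232 | (1 << 7) = 7232 | 128 = 7360

7360


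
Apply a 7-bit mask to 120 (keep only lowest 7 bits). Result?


120 & 127 = 120

120


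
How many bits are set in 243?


0b11110011 has 6 set bits

6


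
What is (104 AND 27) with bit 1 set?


Step 1: 104 & 27 = 8
Step 2: 8 | (1 << 1) = 8 | 2 = 10

10


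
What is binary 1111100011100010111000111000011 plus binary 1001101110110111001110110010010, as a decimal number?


1111100011100010111000111000011 + 1001101110110111001110110010010 = 11001010010011010000111101010101 = 3394047829

3394047829


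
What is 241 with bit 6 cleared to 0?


241 & ~(1 << 6) = 177

177


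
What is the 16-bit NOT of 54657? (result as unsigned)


~0b1101010110000001 = 0b10101001111110 = 10878 (16-bit unsigned)

10878


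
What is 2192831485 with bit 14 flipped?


2192831485 ^ (1 << 14) = 2192831485 ^ 16384 = 2192815101

2192815101


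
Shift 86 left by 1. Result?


0b1010110 << 1 = 0b10101100 = 172

172


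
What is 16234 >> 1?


0b11111101101010 >> 1 = 0b1111110110101 = 8117

8117


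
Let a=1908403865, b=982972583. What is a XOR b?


1908403865 ^ 982972583 = 1260983870

1260983870


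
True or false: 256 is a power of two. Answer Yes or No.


0b100000000. Only one bit set => Yes

Yes


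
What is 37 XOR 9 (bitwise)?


0b100101 ^ 0b1001 = 0b101100 = 44

44


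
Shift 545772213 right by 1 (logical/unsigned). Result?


0b100000100001111101001010110101 >> 1 = 0b10000010000111110100101011010 = 272886106

272886106


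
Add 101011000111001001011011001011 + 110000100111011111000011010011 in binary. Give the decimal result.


101011000111001001011011001011 + 110000100111011111000011010011 = 1011011101110101000011110011110 = 1538951070

1538951070


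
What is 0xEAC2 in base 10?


EAC2 hex = 60098 decimal

60098


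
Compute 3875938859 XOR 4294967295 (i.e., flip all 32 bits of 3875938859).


3875938859 ^ 4294967295 = 419028436

419028436


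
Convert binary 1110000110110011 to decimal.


1110000110110011 in decimal = 57779

57779


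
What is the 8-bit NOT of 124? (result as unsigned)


~0b1111100 = 0b10000011 = 131 (8-bit unsigned)

131


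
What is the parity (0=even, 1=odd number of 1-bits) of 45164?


0b1011000001101100 has 7 ones => parity 1

1


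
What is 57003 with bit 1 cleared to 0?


57003 & ~(1 << 1) = 57001

57001


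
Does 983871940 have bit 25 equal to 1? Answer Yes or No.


0b111010101001001011000111000100, bit 25 = 1. Yes

Yes


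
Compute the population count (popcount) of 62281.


0b1111001101001001 has 9 set bits

9


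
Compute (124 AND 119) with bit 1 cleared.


Step 1: 124 & 119 = 116
Step 2: 116 & ~(1 << 1) = 116

116


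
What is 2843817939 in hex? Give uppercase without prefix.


2843817939 = A98137D3 hex

A98137D3


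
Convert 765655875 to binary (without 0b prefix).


765655875 = 101101101000101111101101000011 in binary

101101101000101111101101000011


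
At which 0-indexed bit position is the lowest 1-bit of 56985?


0b1101111010011001. Lowest set bit at position 0

0


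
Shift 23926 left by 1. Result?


0b101110101110110 << 1 = 0b1011101011101100 = 47852

47852


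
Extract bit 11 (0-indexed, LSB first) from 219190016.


0b1101000100001001001100000000, position 11 = 0

0


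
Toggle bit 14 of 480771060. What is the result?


480771060 ^ (1 << 14) = 480771060 ^ 16384 = 480754676

480754676


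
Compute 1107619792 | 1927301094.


0b1000010000001001110111111010000 | 0b1110010111000000100011111100110 = 0b1110010111001001110111111110110 = 1927606262

1927606262


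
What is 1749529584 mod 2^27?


1749529584 & 134217727 = 4699120

4699120


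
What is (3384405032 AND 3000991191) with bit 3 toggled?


Step 1: 3384405032 & 3000991191 = 2157538304
Step 2: 2157538304 ^ (1 << 3) = 2157538304 ^ 8 = 2157538312

2157538312


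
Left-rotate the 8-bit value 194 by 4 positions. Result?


Rotate 0b11000010 left by 4 (8-bit) = 0b101100 = 44

44


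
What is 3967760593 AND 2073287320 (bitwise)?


0b11101100011111110011100011010001 & 0b1111011100100111101101010011000 = 0b1101000000100110001100010010000 = 1746081936

1746081936


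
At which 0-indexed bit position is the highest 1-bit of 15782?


0b11110110100110. Highest set bit at position 13

13


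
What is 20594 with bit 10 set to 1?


20594 | (1 << 10) = 20594 | 1024 = 21618

21618


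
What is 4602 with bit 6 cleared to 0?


4602 & ~(1 << 6) = 4538

4538


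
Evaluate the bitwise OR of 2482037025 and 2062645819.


0b10010011111100001110000100100001 | 0b1111010111100010111101000111011 = 0b11111011111100011111101100111011 = 4226939707

4226939707


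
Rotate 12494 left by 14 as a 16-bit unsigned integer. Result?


Rotate 0b11000011001110 left by 14 (16-bit) = 0b1000110000110011 = 35891

35891


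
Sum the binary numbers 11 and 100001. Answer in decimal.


11 + 100001 = 100100 = 36

36


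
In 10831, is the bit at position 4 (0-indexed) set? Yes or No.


0b10101001001111, bit 4 = 0. No

No


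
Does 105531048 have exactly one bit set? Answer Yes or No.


0b110010010100100011010101000. Multiple bits set => No

No


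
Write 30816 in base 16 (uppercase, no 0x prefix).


30816 = 7860 hex

7860


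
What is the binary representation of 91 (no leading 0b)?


91 = 1011011 in binary

1011011


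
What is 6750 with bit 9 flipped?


6750 ^ (1 << 9) = 6750 ^ 512 = 6238

6238


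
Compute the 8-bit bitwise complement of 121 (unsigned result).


~0b1111001 = 0b10000110 = 134 (8-bit unsigned)

134


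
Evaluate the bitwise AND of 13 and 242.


0b1101 & 0b11110010 = 0b0 = 0

0


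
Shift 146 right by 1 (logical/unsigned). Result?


0b10010010 >> 1 = 0b1001001 = 73

73


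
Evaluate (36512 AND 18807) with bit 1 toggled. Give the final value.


Step 1: 36512 & 18807 = 2080
Step 2: 2080 ^ (1 << 1) = 2080 ^ 2 = 2082

2082


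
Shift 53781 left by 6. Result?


0b1101001000010101 << 6 = 0b1101001000010101000000 = 3441984

3441984


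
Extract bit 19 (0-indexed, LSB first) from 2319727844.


0b10001010010001000011110011100100, position 19 = 0

0


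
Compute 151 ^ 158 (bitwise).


0b10010111 ^ 0b10011110 = 0b1001 = 9

9


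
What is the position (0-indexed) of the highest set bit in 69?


0b1000101. Highest set bit at position 6

6


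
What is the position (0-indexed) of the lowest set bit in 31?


0b11111. Lowest set bit at position 0

0


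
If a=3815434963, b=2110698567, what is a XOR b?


3815434963 ^ 2110698567 = 2661572244

2661572244


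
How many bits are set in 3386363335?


0b11001001110101111100110111000111 has 20 set bits

20


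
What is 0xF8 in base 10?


F8 hex = 248 decimal

248


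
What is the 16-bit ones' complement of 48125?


48125 ^ 65535 = 17410

17410


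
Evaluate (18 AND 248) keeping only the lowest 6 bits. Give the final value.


Step 1: 18 & 248 = 16
Step 2: 16 & 63 = 16

16


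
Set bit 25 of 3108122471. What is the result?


3108122471 | (1 << 25) = 3108122471 | 33554432 = 3141676903

3141676903


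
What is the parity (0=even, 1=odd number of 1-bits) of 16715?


0b100000101001011 has 6 ones => parity 0

0


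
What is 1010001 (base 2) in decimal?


1010001 in decimal = 81

81


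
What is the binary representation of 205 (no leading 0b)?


205 = 11001101 in binary

11001101


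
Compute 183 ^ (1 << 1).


183 ^ (1 << 1) = 183 ^ 2 = 181

181


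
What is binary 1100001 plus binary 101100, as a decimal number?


1100001 + 101100 = 10001101 = 141

141


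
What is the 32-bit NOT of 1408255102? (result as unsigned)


~0b1010011111100000100010001111110 = 0b10101100000011111011101110000001 = 2886712193 (32-bit unsigned)

2886712193


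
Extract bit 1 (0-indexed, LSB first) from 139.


0b10001011, position 1 = 1

1


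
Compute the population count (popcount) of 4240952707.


0b11111100110001111100110110000011 has 19 set bits

19


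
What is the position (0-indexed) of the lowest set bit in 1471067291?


0b1010111101011101011010010011011. Lowest set bit at position 0

0


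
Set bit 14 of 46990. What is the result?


46990 | (1 << 14) = 46990 | 16384 = 63374

63374


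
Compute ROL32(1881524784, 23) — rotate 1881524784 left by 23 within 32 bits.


Rotate 0b1110000001001011100101000110000 left by 23 (32-bit) = 0b11000001110000001001011100101 = 406328037

406328037


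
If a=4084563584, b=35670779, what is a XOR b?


4084563584 ^ 35670779 = 4048893051

4048893051


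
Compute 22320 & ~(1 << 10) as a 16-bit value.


22320 & ~(1 << 10) = 21296

21296


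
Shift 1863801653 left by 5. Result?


0b1101111000101110101101100110101 << 5 = 0b110111100010111010110110011010100000 = 59641652896

59641652896


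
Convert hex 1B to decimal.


1B hex = 27 decimal

27


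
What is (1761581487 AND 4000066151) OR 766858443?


Step 1: 1761581487 & 4000066151 = 1751910439
Step 2: 1751910439 | 766858443 = 1845320943

1845320943


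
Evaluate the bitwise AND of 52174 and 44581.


0b1100101111001110 & 0b1010111000100101 = 0b1000101000000100 = 35332

35332


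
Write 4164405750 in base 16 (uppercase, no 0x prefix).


4164405750 = F837C9F6 hex

F837C9F6


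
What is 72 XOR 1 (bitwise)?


0b1001000 ^ 0b1 = 0b1001001 = 73

73


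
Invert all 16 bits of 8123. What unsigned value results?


8123 ^ 65535 = 57412

57412


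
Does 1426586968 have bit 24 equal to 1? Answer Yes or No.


0b1010101000001111111110101011000, bit 24 = 1. Yes

Yes


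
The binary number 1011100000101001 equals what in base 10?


1011100000101001 in decimal = 47145

47145


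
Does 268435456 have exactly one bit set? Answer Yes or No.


0b10000000000000000000000000000. Only one bit set => Yes

Yes


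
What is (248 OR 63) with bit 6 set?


Step 1: 248 | 63 = 255
Step 2: 255 | (1 << 6) = 255 | 64 = 255

255


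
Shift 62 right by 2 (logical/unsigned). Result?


0b111110 >> 2 = 0b1111 = 15

15


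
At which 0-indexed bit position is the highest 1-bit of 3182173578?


0b10111101101011000001110110001010. Highest set bit at position 31

31


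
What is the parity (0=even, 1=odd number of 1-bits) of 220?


0b11011100 has 5 ones => parity 1

1


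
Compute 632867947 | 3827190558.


0b100101101110001100110001101011 | 0b11100100000111100100101100011110 = 0b11100101101111101100111101111111 = 3854487423

3854487423


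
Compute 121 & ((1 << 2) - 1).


121 & 3 = 1

1


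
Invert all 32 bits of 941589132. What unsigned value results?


941589132 ^ 4294967295 = 3353378163

3353378163


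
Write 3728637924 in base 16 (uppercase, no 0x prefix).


3728637924 = DE3E7FE4 hex

DE3E7FE4


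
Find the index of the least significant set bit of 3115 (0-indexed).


0b110000101011. Lowest set bit at position 0

0


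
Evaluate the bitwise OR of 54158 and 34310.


0b1101001110001110 | 0b1000011000000110 = 0b1101011110001110 = 55182

55182


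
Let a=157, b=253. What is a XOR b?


157 ^ 253 = 96

96


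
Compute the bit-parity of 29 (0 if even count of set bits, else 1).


0b11101 has 4 ones => parity 0

0


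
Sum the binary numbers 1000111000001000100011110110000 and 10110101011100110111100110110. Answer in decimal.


1000111000001000100011110110000 + 10110101011100110111100110110 = 1011101101100101011011011100110 = 1571993318

1571993318


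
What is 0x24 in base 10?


24 hex = 36 decimal

36


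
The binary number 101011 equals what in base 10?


101011 in decimal = 43

43


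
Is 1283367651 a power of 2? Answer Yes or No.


0b1001100011111101010001011100011. Multiple bits set => No

No


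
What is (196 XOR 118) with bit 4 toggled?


Step 1: 196 ^ 118 = 178
Step 2: 178 ^ (1 << 4) = 178 ^ 16 = 162

162


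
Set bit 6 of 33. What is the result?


33 | (1 << 6) = 33 | 64 = 97

97


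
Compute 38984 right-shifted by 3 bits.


0b1001100001001000 >> 3 = 0b1001100001001 = 4873

4873


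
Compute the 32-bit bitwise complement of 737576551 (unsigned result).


~0b101011111101101000011001100111 = 0b11010100000010010111100110011000 = 3557390744 (32-bit unsigned)

3557390744


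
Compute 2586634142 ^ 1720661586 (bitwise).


0b10011010001011001110011110011110 ^ 0b1100110100011110011011001010010 = 0b11111100101000111101000111001100 = 4238594508

4238594508


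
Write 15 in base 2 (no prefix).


15 = 1111 in binary

1111


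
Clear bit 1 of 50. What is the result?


50 & ~(1 << 1) = 48

48


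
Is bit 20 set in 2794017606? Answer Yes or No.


0b10100110100010010101001101000110, bit 20 = 0. No

No


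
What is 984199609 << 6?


0b111010101010011011000110111001 << 6 = 0b111010101010011011000110111001000000 = 62988774976

62988774976


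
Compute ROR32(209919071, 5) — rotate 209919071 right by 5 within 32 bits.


Rotate 0b1100100000110001110001011111 right by 5 (32-bit) = 0b11111000011001000001100011100010 = 4167309538

4167309538


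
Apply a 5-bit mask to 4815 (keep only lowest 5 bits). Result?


4815 & 31 = 15

15


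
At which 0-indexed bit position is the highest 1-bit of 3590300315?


0b11010101111111111010001010011011. Highest set bit at position 31

31


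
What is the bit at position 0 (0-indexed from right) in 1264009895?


0b1001011010101110100001010100111, position 0 = 1

1


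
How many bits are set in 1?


0b1 has 1 set bits

1


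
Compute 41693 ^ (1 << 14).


41693 ^ (1 << 14) = 41693 ^ 16384 = 58077

58077


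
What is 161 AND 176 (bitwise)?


0b10100001 & 0b10110000 = 0b10100000 = 160

160


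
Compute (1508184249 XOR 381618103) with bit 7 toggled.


Step 1: 1508184249 ^ 381618103 = 1331304206
Step 2: 1331304206 ^ (1 << 7) = 1331304206 ^ 128 = 1331304334

1331304334


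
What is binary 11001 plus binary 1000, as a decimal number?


11001 + 1000 = 100001 = 33

33


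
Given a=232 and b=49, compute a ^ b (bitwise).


232 ^ 49 = 217

217


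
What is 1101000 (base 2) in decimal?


1101000 in decimal = 104

104


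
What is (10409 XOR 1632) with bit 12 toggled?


Step 1: 10409 ^ 1632 = 11977
Step 2: 11977 ^ (1 << 12) = 11977 ^ 4096 = 16073

16073


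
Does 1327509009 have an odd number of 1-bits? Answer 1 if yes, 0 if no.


0b1001111001000000010111000010001 has 12 ones => parity 0

0


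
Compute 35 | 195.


0b100011 | 0b11000011 = 0b11100011 = 227

227


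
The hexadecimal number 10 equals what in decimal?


10 hex = 16 decimal

16


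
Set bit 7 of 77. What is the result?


77 | (1 << 7) = 77 | 128 = 205

205


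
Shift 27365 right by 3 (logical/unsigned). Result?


0b110101011100101 >> 3 = 0b110101011100 = 3420

3420


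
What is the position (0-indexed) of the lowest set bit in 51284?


0b1100100001010100. Lowest set bit at position 2

2


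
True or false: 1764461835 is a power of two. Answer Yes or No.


0b1101001001010111000110100001011. Multiple bits set => No

No


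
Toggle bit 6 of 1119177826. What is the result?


1119177826 ^ (1 << 6) = 1119177826 ^ 64 = 1119177762

1119177762


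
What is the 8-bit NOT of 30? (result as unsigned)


~0b11110 = 0b11100001 = 225 (8-bit unsigned)

225


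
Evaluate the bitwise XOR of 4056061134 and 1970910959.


0b11110001110000101001010011001110 ^ 0b1110101011110011011011011101111 = 0b10000100101110110010001000100001 = 2226856481

2226856481


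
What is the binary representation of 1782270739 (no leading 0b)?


1782270739 = 1101010001110110100101100010011 in binary

1101010001110110100101100010011


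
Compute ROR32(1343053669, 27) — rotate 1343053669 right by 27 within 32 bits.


Rotate 0b1010000000011010101111101100101 right by 27 (32-bit) = 0b1101010111110110010101010 = 28044458

28044458


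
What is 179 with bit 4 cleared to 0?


179 & ~(1 << 4) = 163

163


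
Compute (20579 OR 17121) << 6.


Step 1: 20579 | 17121 = 21219
Step 2: 21219 << 6 = 1358016

1358016


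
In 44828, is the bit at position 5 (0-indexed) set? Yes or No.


0b1010111100011100, bit 5 = 0. No

No


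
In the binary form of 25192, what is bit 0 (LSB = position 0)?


0b110001001101000, position 0 = 0

0


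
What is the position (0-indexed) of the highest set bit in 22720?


0b101100011000000. Highest set bit at position 14

14


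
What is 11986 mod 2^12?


11986 & 4095 = 3794

3794


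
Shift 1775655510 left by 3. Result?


0b1101001110101100101101001010110 << 3 = 0b1101001110101100101101001010110000 = 14205244080

14205244080


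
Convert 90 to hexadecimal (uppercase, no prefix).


90 = 5A hex

5A


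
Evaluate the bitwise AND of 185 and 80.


0b10111001 & 0b1010000 = 0b10000 = 16

16


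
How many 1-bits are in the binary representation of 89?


0b1011001 has 4 set bits

4


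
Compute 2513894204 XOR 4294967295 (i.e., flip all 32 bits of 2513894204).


2513894204 ^ 4294967295 = 1781073091

1781073091


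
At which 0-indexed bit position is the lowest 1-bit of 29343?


0b111001010011111. Lowest set bit at position 0

0


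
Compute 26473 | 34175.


0b110011101101001 | 0b1000010101111111 = 0b1110011101111111 = 59263

59263


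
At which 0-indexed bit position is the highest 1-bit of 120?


0b1111000. Highest set bit at position 6

6


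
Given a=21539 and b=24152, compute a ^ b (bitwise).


21539 ^ 24152 = 2683

2683


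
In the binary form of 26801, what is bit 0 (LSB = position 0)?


0b110100010110001, position 0 = 1

1


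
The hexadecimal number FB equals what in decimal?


FB hex = 251 decimal

251


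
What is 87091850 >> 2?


0b101001100001110101010001010 >> 2 = 0b1010011000011101010100010 = 21772962

21772962


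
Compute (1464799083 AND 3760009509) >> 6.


Step 1: 1464799083 & 3760009509 = 1074594081
Step 2: 1074594081 >> 6 = 16790532

16790532


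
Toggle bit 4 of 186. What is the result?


186 ^ (1 << 4) = 186 ^ 16 = 170

170


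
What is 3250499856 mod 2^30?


3250499856 & 1073741823 = 29274384

29274384


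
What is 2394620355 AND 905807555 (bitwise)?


0b10001110101110110000000111000011 & 0b110101111111011000011011000011 = 0b100101110010000000011000011 = 79233219

79233219


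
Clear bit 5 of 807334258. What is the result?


807334258 & ~(1 << 5) = 807334226

807334226


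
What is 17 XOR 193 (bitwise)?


0b10001 ^ 0b11000001 = 0b11010000 = 208

208


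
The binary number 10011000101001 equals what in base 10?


10011000101001 in decimal = 9769

9769


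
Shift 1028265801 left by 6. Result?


0b111101010010100001011101001001 << 6 = 0b111101010010100001011101001001000000 = 65809011264

65809011264


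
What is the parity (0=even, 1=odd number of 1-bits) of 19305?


0b100101101101001 has 8 ones => parity 0

0


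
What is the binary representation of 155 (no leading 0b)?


155 = 10011011 in binary

10011011


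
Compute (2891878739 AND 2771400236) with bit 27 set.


Step 1: 2891878739 & 2771400236 = 2752516096
Step 2: 2752516096 | (1 << 27) = 2752516096 | 134217728 = 2886733824

2886733824


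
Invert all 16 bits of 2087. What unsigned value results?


2087 ^ 65535 = 63448

63448


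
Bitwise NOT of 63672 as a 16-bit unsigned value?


~0b1111100010111000 = 0b11101000111 = 1863 (16-bit unsigned)

1863


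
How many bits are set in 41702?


0b1010001011100110 has 8 set bits

8


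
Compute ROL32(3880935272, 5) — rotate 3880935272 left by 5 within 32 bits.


Rotate 0b11100111010100100101111101101000 left by 5 (32-bit) = 0b11101010010010111110110100011100 = 3930844444

3930844444


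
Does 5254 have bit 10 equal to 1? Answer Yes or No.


0b1010010000110, bit 10 = 1. Yes

Yes


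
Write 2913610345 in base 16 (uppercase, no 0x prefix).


2913610345 = ADAA2A69 hex

ADAA2A69


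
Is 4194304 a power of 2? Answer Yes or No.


0b10000000000000000000000. Only one bit set => Yes

Yes


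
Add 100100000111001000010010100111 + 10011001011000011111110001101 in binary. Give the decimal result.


100100000111001000010010100111 + 10011001011000011111110001101 = 110111010010001100010000110100 = 927515700

927515700


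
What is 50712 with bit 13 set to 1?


50712 | (1 << 13) = 50712 | 8192 = 58904

58904


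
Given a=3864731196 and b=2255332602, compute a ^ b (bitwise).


3864731196 ^ 2255332602 = 1614199494

1614199494


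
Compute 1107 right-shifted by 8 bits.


0b10001010011 >> 8 = 0b100 = 4

4


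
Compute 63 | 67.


0b111111 | 0b1000011 = 0b1111111 = 127

127


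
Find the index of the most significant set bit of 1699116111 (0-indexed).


0b1100101010001100111010001001111. Highest set bit at position 30

30


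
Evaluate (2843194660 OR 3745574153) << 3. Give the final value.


Step 1: 2843194660 | 3745574153 = 4286053677
Step 2: 4286053677 << 3 = 34288429416

34288429416


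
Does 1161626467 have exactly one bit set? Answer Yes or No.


0b1000101001111010000001101100011. Multiple bits set => No

No


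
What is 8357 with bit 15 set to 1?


8357 | (1 << 15) = 8357 | 32768 = 41125

41125


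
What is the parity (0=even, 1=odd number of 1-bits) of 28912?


0b111000011110000 has 7 ones => parity 1

1


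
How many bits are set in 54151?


0b1101001110000111 has 9 set bits

9


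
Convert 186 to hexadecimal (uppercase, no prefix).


186 = BA hex

BA


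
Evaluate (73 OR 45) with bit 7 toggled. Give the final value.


Step 1: 73 | 45 = 109
Step 2: 109 ^ (1 << 7) = 109 ^ 128 = 237

237


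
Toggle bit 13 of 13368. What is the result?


13368 ^ (1 << 13) = 13368 ^ 8192 = 5176

5176


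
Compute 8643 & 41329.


0b10000111000011 & 0b1010000101110001 = 0b10000101000001 = 8513

8513


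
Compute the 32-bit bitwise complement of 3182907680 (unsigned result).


~0b10111101101101110101000100100000 = 0b1000010010010001010111011011111 = 1112059615 (32-bit unsigned)

1112059615


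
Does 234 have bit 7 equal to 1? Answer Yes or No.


0b11101010, bit 7 = 1. Yes

Yes


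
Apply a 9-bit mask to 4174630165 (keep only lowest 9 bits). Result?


4174630165 & 511 = 277

277


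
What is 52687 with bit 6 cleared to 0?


52687 & ~(1 << 6) = 52623

52623


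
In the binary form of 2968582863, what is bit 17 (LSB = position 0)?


0b10110000111100001111101011001111, position 17 = 0

0


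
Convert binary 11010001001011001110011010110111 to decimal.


11010001001011001110011010110111 in decimal = 3509380791

3509380791


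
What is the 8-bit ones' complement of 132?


132 ^ 255 = 123

123


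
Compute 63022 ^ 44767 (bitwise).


0b1111011000101110 ^ 0b1010111011011111 = 0b101100011110001 = 22769

22769


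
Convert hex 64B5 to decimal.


64B5 hex = 25781 decimal

25781


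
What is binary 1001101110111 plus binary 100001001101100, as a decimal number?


1001101110111 + 100001001101100 = 101010111100011 = 21987

21987


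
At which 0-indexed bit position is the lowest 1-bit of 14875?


0b11101000011011. Lowest set bit at position 0

0


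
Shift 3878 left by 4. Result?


0b111100100110 << 4 = 0b1111001001100000 = 62048

62048


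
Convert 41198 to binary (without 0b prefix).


41198 = 1010000011101110 in binary

1010000011101110


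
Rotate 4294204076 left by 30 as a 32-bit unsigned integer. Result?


Rotate 0b11111111111101000101101010101100 left by 30 (32-bit) = 0b111111111111010001011010101011 = 1073551019

1073551019


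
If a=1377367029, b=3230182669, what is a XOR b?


1377367029 ^ 3230182669 = 2458935032

2458935032


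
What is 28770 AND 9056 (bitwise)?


0b111000001100010 & 0b10001101100000 = 0b10000001100000 = 8288

8288


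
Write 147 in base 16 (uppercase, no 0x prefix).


147 = 93 hex

93


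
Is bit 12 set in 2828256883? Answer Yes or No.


0b10101000100100111100011001110011, bit 12 = 0. No

No


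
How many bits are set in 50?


0b110010 has 3 set bits

3


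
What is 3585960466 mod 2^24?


3585960466 & 16777215 = 12413458

12413458


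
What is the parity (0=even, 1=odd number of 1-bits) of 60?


0b111100 has 4 ones => parity 0

0


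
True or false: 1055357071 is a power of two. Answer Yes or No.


0b111110111001110111100010001111. Multiple bits set => No

No


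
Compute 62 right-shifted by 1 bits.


0b111110 >> 1 = 0b11111 = 31

31


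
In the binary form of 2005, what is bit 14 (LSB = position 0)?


0b11111010101, position 14 = 0

0


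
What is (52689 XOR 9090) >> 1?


Step 1: 52689 ^ 9090 = 61011
Step 2: 61011 >> 1 = 30505

30505


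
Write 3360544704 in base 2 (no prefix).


3360544704 = 11001000010011011101011111000000 in binary

11001000010011011101011111000000


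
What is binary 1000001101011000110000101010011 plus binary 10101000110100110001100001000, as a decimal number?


1000001101011000110000101010011 + 10101000110100110001100001000 = 1010110110001101100010001011011 = 1455866971

1455866971


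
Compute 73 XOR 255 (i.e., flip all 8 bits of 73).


73 ^ 255 = 182

182


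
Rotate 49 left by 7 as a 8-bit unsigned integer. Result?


Rotate 0b110001 left by 7 (8-bit) = 0b10011000 = 152

152


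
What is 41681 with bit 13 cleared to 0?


41681 & ~(1 << 13) = 33489

33489


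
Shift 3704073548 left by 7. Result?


0b11011100110001111010110101001100 << 7 = 0b110111001100011110101101010011000000000 = 474121414144

474121414144


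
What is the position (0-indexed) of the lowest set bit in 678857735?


0b101000011101101000110000000111. Lowest set bit at position 0

0


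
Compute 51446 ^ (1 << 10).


51446 ^ (1 << 10) = 51446 ^ 1024 = 52470

52470


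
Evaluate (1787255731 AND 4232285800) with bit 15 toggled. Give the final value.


Step 1: 1787255731 & 4232285800 = 1745029664
Step 2: 1745029664 ^ (1 << 15) = 1745029664 ^ 32768 = 1745062432

1745062432


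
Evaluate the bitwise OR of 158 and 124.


0b10011110 | 0b1111100 = 0b11111110 = 254

254


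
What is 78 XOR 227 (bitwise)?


0b1001110 ^ 0b11100011 = 0b10101101 = 173

173


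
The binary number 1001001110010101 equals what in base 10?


1001001110010101 in decimal = 37781

37781


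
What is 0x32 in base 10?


32 hex = 50 decimal

50


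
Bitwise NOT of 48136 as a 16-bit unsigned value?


~0b1011110000001000 = 0b100001111110111 = 17399 (16-bit unsigned)

17399


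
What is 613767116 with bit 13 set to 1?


613767116 | (1 << 13) = 613767116 | 8192 = 613775308

613775308


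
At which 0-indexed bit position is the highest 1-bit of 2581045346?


0b10011001110101111010000001100010. Highest set bit at position 31

31


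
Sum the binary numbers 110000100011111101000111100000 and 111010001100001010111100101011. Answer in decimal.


110000100011111101000111100000 + 111010001100001010111100101011 = 1101010110000001000000100001011 = 1791000843

1791000843


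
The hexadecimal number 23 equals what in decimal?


23 hex = 35 decimal

35


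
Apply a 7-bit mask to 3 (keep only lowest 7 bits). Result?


3 & 127 = 3

3


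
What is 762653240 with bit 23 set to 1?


762653240 | (1 << 23) = 762653240 | 8388608 = 771041848

771041848


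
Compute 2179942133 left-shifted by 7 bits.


0b10000001111011110100011011110101 << 7 = 0b100000011110111101000110111101010000000 = 279032593024

279032593024


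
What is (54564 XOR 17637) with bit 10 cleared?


Step 1: 54564 ^ 17637 = 37313
Step 2: 37313 & ~(1 << 10) = 37313

37313


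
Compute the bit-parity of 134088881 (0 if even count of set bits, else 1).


0b111111111100000100010110001 has 15 ones => parity 1

1


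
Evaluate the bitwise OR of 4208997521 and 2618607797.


0b11111010111000000011010010010001 | 0b10011100000101001100100010110101 = 0b11111110111101001111110010110101 = 4277468341

4277468341


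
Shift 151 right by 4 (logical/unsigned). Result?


0b10010111 >> 4 = 0b1001 = 9

9


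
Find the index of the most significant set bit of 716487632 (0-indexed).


0b101010101101001011101111010000. Highest set bit at position 29

29


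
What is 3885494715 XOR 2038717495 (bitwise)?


0b11100111100101111111000110111011 ^ 0b1111001100001000101110000110111 = 0b10011110000100111010110110001100 = 2652089740

2652089740


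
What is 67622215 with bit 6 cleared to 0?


67622215 & ~(1 << 6) = 67622151

67622151


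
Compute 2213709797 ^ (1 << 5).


2213709797 ^ (1 << 5) = 2213709797 ^ 32 = 2213709765

2213709765


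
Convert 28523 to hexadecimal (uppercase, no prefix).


28523 = 6F6B hex

6F6B


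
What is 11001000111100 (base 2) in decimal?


11001000111100 in decimal = 12860

12860


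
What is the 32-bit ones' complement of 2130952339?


2130952339 ^ 4294967295 = 2164014956

2164014956


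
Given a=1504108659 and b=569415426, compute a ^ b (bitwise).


1504108659 ^ 569415426 = 2018932593

2018932593
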